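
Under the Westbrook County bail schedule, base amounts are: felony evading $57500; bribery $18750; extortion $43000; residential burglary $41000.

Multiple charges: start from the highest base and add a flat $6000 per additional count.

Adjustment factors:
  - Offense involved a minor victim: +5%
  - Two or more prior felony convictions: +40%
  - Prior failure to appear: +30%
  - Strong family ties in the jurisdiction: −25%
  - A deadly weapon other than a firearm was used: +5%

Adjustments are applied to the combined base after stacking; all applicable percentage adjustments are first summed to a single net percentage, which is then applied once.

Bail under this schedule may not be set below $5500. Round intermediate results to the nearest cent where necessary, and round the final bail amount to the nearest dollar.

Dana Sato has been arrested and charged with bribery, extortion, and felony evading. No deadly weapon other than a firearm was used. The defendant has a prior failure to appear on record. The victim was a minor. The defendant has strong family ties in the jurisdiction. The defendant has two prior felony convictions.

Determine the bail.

Base amounts from the schedule: bribery $18750; extortion $43000; felony evading $57500.
Stacking rule: highest base plus $6000 per additional charge. Highest is felony evading at $57500; 2 additional charges → +$12000. Combined base = $69500.
Net percentage adjustment: +5% +40% +30% −25% = +50%. $69500 × 1.5 = $104250.
$104250 is at or above the $5500 minimum.

$104250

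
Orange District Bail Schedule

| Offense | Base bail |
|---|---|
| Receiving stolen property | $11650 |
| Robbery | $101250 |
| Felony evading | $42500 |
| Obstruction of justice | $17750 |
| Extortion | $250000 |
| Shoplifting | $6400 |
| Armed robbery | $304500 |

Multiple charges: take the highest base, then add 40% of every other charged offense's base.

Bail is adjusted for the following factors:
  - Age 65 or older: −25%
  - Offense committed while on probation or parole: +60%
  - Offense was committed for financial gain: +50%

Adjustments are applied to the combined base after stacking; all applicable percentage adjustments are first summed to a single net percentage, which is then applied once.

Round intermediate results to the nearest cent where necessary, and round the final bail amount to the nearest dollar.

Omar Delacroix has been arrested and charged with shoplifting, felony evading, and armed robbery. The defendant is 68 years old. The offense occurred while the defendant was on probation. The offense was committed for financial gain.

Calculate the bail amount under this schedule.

Base amounts from the schedule: shoplifting $6400; felony evading $42500; armed robbery $304500.
Stacking rule: highest base plus 40% of each additional charge. Highest is armed robbery at $304500. Additional: $6400 × 40% = $2560; $42500 × 40% = $17000. Combined base = $304500 + $19560 = $324060.
Net percentage adjustment: −25% +60% +50% = +85%. $324060 × 1.85 = $599511.

$599511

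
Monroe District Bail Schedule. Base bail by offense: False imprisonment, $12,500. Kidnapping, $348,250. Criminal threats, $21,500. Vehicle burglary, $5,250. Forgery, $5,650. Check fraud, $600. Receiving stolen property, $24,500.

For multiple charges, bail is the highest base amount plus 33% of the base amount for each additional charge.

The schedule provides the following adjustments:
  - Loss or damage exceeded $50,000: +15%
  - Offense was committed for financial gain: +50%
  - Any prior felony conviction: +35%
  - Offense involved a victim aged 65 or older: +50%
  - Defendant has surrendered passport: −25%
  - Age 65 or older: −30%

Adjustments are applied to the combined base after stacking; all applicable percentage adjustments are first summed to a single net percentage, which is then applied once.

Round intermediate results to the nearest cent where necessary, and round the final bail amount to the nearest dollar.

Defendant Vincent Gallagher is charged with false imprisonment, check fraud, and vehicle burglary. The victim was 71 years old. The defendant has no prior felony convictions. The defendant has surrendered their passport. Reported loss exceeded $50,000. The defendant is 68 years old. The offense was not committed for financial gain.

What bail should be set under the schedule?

$15,874

Base amounts from the schedule: false imprisonment $12,500; check fraud $600; vehicle burglary $5,250.
Stacking rule: highest base plus 33% of each additional charge. Highest is false imprisonment at $12,500. Additional: $600 × 33% = $198; $5,250 × 33% = $1,732.50. Combined base = $12,500 + $1,930.50 = $14,430.50.
Net percentage adjustment: +15% +50% −25% −30% = +10%. $14,430.50 × 1.1 = $15,873.55.
Rounded to the nearest dollar: $15,874.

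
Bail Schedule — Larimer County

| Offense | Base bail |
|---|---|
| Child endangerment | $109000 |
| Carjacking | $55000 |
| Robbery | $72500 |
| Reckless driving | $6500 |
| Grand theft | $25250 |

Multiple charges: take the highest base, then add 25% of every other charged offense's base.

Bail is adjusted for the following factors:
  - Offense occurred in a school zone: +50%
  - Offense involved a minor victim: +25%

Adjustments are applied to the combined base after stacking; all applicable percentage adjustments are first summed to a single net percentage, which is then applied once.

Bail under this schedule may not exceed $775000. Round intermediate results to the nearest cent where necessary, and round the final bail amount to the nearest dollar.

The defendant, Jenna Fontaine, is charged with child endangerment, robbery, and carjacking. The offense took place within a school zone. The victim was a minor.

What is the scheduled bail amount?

$246531

Base amounts from the schedule: child endangerment $109000; robbery $72500; carjacking $55000.
Stacking rule: highest base plus 25% of each additional charge. Highest is child endangerment at $109000. Additional: $72500 × 25% = $18125; $55000 × 25% = $13750. Combined base = $109000 + $31875 = $140875.
Net percentage adjustment: +50% +25% = +75%. $140875 × 1.75 = $246531.25.
$246531.25 is within the $775000 maximum.
Rounded to the nearest dollar: $246531.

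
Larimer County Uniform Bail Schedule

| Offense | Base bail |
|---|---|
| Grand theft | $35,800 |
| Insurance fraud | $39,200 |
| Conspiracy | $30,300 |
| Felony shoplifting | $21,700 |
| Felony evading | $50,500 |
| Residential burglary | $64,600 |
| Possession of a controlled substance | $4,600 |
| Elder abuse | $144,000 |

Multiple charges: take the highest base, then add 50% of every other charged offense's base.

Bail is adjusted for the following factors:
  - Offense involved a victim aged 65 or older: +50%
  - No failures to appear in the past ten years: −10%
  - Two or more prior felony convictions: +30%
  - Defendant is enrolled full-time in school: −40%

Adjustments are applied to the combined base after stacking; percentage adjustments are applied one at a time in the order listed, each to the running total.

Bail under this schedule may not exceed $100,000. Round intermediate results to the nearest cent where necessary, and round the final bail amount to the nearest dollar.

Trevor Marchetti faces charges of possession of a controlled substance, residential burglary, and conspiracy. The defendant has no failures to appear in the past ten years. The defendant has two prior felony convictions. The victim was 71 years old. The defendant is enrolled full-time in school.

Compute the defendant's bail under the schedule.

Base amounts from the schedule: possession of a controlled substance $4,600; residential burglary $64,600; conspiracy $30,300.
Stacking rule: highest base plus 50% of each additional charge. Highest is residential burglary at $64,600. Additional: $4,600 × 50% = $2,300; $30,300 × 50% = $15,150. Combined base = $64,600 + $17,450 = $82,050.
Offense involved a victim aged 65 or older (+50%): $82,050 × 1.5 = $123,075.
No failures to appear in the past ten years (−10%): $123,075 × 0.9 = $110,767.50.
Two or more prior felony convictions (+30%): $110,767.50 × 1.3 = $143,997.75.
Defendant is enrolled full-time in school (−40%): $143,997.75 × 0.6 = $86,398.65.
$86,398.65 is within the $100,000 maximum.
Rounded to the nearest dollar: $86,399.

$86,399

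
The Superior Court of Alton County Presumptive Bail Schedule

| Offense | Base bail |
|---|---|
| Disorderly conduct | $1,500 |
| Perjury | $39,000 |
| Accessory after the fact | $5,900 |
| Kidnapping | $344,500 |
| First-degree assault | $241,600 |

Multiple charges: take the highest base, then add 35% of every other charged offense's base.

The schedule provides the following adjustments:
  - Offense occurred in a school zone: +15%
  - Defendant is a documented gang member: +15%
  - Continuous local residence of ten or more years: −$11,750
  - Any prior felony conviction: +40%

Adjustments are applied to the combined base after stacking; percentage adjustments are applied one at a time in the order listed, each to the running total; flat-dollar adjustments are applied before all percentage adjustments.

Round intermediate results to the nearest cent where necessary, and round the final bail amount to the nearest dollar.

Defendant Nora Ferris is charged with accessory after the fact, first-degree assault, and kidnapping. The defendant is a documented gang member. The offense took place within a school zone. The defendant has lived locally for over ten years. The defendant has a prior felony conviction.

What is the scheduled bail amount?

Base amounts from the schedule: accessory after the fact $5,900; first-degree assault $241,600; kidnapping $344,500.
Stacking rule: highest base plus 35% of each additional charge. Highest is kidnapping at $344,500. Additional: $5,900 × 35% = $2,065; $241,600 × 35% = $84,560. Combined base = $344,500 + $86,625 = $431,125.
Continuous local residence of ten or more years (−$11,750 flat): $431,125 − $11,750 = $419,375.
Offense occurred in a school zone (+15%): $419,375 × 1.15 = $482,281.25.
Defendant is a documented gang member (+15%): $482,281.25 × 1.15 = $554,623.44.
Any prior felony conviction (+40%): $554,623.44 × 1.4 = $776,472.82.
Rounded to the nearest dollar: $776,473.

$776,473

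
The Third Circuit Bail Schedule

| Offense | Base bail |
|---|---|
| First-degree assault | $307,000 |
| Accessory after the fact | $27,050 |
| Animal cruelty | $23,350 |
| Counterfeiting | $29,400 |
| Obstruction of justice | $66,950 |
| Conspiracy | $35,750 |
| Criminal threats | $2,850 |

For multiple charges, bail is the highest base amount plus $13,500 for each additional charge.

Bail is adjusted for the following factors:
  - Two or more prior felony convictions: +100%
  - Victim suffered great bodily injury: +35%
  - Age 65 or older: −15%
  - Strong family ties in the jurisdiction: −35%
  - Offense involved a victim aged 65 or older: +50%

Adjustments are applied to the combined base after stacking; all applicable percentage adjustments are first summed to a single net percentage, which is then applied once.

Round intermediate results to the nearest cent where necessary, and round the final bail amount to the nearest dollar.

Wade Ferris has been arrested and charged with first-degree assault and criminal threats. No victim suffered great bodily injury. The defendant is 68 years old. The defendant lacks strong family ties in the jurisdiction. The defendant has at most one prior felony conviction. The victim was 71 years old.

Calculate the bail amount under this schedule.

Base amounts from the schedule: first-degree assault $307,000; criminal threats $2,850.
Stacking rule: highest base plus $13,500 per additional charge. Highest is first-degree assault at $307,000; 1 additional charge → +$13,500. Combined base = $320,500.
Net percentage adjustment: −15% +50% = +35%. $320,500 × 1.35 = $432,675.

$432,675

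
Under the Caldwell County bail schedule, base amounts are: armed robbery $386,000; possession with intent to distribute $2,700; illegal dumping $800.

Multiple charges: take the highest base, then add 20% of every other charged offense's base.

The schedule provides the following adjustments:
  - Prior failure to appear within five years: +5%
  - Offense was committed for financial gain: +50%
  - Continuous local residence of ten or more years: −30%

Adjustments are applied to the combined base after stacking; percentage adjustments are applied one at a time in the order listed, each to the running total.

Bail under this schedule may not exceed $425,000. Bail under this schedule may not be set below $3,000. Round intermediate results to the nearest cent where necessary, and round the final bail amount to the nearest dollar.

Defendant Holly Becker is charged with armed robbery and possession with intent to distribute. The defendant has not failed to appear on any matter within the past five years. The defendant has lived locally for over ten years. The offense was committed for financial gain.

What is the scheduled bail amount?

$405,867

Base amounts from the schedule: armed robbery $386,000; possession with intent to distribute $2,700.
Stacking rule: highest base plus 20% of each additional charge. Highest is armed robbery at $386,000. Additional: $2,700 × 20% = $540. Combined base = $386,000 + $540 = $386,540.
Offense was committed for financial gain (+50%): $386,540 × 1.5 = $579,810.
Continuous local residence of ten or more years (−30%): $579,810 × 0.7 = $405,867.
$405,867 is within the $425,000 maximum.
$405,867 is at or above the $3,000 minimum.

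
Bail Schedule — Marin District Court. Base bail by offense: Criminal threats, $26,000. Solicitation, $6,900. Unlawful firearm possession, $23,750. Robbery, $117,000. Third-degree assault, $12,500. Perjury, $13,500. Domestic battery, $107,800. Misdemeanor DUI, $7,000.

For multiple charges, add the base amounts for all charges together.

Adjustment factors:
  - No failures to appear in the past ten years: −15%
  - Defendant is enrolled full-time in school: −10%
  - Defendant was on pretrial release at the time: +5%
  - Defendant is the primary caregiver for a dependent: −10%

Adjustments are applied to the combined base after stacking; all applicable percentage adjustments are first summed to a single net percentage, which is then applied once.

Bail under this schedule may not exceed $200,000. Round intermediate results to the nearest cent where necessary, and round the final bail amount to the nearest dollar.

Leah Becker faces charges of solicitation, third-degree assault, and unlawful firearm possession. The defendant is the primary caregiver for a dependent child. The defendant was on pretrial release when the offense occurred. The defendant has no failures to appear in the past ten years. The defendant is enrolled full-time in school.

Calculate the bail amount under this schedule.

$30,205

Base amounts from the schedule: solicitation $6,900; third-degree assault $12,500; unlawful firearm possession $23,750.
Stacking rule: sum of all bases. $6,900 + $12,500 + $23,750 = $43,150.
Net percentage adjustment: −15% −10% +5% −10% = −30%. $43,150 × 0.7 = $30,205.
$30,205 is within the $200,000 maximum.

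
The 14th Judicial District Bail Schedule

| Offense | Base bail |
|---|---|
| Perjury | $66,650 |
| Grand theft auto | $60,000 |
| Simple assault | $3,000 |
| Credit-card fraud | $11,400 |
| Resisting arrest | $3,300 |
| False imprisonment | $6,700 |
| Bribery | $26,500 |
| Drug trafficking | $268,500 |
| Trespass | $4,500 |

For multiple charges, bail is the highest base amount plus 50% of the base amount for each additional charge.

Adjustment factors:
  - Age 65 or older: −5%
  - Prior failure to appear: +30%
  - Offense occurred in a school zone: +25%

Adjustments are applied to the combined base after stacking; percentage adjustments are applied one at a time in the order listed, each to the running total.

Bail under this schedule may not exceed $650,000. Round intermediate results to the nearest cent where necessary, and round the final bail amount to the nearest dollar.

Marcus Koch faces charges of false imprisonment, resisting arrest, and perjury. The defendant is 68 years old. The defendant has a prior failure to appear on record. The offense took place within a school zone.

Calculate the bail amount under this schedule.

Base amounts from the schedule: false imprisonment $6,700; resisting arrest $3,300; perjury $66,650.
Stacking rule: highest base plus 50% of each additional charge. Highest is perjury at $66,650. Additional: $6,700 × 50% = $3,350; $3,300 × 50% = $1,650. Combined base = $66,650 + $5,000 = $71,650.
Age 65 or older (−5%): $71,650 × 0.95 = $68,067.50.
Prior failure to appear (+30%): $68,067.50 × 1.3 = $88,487.75.
Offense occurred in a school zone (+25%): $88,487.75 × 1.25 = $110,609.69.
$110,609.69 is within the $650,000 maximum.
Rounded to the nearest dollar: $110,610.

$110,610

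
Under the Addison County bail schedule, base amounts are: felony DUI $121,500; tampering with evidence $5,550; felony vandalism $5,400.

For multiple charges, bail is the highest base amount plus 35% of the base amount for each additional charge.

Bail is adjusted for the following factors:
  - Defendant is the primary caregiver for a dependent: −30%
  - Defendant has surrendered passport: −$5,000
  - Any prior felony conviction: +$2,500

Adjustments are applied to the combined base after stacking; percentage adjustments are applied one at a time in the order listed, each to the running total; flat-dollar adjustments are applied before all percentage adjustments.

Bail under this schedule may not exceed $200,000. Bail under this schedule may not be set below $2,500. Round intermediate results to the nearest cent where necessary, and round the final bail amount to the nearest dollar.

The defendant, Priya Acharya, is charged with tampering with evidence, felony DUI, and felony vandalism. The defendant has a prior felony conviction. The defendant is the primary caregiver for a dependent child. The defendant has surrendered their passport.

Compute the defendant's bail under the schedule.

Base amounts from the schedule: tampering with evidence $5,550; felony DUI $121,500; felony vandalism $5,400.
Stacking rule: highest base plus 35% of each additional charge. Highest is felony DUI at $121,500. Additional: $5,550 × 35% = $1,942.50; $5,400 × 35% = $1,890. Combined base = $121,500 + $3,832.50 = $125,332.50.
Defendant has surrendered passport (−$5,000 flat): $125,332.50 − $5,000 = $120,332.50.
Any prior felony conviction (+$2,500 flat): $120,332.50 + $2,500 = $122,832.50.
Defendant is the primary caregiver for a dependent (−30%): $122,832.50 × 0.7 = $85,982.75.
$85,982.75 is within the $200,000 maximum.
$85,982.75 is at or above the $2,500 minimum.
Rounded to the nearest dollar: $85,983.

$85,983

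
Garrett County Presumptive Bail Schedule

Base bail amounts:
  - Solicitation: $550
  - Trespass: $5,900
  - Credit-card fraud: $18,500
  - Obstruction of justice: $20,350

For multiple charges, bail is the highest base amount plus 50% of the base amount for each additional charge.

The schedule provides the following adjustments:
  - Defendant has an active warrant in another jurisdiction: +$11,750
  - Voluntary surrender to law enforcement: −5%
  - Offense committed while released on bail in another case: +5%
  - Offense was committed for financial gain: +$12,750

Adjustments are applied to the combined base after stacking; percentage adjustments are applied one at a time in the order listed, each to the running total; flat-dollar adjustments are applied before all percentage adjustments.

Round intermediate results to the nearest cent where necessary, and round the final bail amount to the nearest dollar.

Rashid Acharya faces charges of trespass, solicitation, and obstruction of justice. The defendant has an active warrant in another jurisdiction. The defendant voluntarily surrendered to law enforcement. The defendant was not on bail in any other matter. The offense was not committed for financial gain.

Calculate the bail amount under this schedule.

Base amounts from the schedule: trespass $5,900; solicitation $550; obstruction of justice $20,350.
Stacking rule: highest base plus 50% of each additional charge. Highest is obstruction of justice at $20,350. Additional: $5,900 × 50% = $2,950; $550 × 50% = $275. Combined base = $20,350 + $3,225 = $23,575.
Defendant has an active warrant in another jurisdiction (+$11,750 flat): $23,575 + $11,750 = $35,325.
Voluntary surrender to law enforcement (−5%): $35,325 × 0.95 = $33,558.75.
Rounded to the nearest dollar: $33,559.

$33,559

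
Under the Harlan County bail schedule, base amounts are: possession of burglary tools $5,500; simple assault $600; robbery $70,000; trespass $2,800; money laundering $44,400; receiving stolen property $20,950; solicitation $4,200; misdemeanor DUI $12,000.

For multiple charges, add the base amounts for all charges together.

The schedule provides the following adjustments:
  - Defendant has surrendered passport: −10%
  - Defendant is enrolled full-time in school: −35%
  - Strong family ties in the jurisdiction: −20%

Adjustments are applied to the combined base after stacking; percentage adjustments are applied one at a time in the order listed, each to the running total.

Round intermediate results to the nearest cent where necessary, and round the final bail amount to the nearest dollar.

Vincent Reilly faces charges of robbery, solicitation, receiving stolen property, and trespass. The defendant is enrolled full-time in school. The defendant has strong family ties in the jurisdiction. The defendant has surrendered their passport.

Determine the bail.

Base amounts from the schedule: robbery $70,000; solicitation $4,200; receiving stolen property $20,950; trespass $2,800.
Stacking rule: sum of all bases. $70,000 + $4,200 + $20,950 + $2,800 = $97,950.
Defendant has surrendered passport (−10%): $97,950 × 0.9 = $88,155.
Defendant is enrolled full-time in school (−35%): $88,155 × 0.65 = $57,300.75.
Strong family ties in the jurisdiction (−20%): $57,300.75 × 0.8 = $45,840.60.
Rounded to the nearest dollar: $45,841.

$45,841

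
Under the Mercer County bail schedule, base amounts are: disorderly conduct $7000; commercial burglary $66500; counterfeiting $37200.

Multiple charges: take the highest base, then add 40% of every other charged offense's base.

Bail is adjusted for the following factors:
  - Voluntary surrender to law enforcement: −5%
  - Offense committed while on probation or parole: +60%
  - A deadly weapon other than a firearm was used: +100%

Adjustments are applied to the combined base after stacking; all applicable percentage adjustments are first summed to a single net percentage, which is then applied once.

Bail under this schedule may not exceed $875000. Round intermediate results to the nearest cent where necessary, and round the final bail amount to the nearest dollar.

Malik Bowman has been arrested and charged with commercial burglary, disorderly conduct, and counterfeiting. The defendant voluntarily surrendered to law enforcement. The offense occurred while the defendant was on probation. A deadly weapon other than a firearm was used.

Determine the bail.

Base amounts from the schedule: commercial burglary $66500; disorderly conduct $7000; counterfeiting $37200.
Stacking rule: highest base plus 40% of each additional charge. Highest is commercial burglary at $66500. Additional: $7000 × 40% = $2800; $37200 × 40% = $14880. Combined base = $66500 + $17680 = $84180.
Net percentage adjustment: −5% +60% +100% = +155%. $84180 × 2.55 = $214659.
$214659 is within the $875000 maximum.

$214659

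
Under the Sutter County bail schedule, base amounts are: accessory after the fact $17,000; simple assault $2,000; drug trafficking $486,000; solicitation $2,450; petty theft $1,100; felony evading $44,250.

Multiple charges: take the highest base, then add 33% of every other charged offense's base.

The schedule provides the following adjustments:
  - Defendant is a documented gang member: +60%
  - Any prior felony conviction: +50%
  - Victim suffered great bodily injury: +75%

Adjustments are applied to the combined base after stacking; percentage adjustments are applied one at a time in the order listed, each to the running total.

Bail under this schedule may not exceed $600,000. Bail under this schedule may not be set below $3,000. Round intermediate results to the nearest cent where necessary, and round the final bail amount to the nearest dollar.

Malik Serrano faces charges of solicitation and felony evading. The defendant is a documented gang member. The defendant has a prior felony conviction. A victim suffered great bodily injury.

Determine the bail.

$189,246

Base amounts from the schedule: solicitation $2,450; felony evading $44,250.
Stacking rule: highest base plus 33% of each additional charge. Highest is felony evading at $44,250. Additional: $2,450 × 33% = $808.50. Combined base = $44,250 + $808.50 = $45,058.50.
Defendant is a documented gang member (+60%): $45,058.50 × 1.6 = $72,093.60.
Any prior felony conviction (+50%): $72,093.60 × 1.5 = $108,140.40.
Victim suffered great bodily injury (+75%): $108,140.40 × 1.75 = $189,245.70.
$189,245.70 is within the $600,000 maximum.
$189,245.70 is at or above the $3,000 minimum.
Rounded to the nearest dollar: $189,246.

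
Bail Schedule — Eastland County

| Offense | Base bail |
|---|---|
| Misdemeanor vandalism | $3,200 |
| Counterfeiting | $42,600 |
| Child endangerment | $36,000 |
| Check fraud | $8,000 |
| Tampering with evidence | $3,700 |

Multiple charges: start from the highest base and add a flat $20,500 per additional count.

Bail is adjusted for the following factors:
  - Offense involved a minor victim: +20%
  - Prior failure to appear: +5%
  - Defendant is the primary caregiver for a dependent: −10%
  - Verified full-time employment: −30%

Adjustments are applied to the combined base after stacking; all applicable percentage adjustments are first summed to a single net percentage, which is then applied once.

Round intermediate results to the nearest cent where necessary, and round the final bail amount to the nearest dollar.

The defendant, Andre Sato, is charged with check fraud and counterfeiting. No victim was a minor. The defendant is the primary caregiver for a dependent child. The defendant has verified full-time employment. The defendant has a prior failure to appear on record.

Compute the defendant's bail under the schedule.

$41,015

Base amounts from the schedule: check fraud $8,000; counterfeiting $42,600.
Stacking rule: highest base plus $20,500 per additional charge. Highest is counterfeiting at $42,600; 1 additional charge → +$20,500. Combined base = $63,100.
Net percentage adjustment: +5% −10% −30% = −35%. $63,100 × 0.65 = $41,015.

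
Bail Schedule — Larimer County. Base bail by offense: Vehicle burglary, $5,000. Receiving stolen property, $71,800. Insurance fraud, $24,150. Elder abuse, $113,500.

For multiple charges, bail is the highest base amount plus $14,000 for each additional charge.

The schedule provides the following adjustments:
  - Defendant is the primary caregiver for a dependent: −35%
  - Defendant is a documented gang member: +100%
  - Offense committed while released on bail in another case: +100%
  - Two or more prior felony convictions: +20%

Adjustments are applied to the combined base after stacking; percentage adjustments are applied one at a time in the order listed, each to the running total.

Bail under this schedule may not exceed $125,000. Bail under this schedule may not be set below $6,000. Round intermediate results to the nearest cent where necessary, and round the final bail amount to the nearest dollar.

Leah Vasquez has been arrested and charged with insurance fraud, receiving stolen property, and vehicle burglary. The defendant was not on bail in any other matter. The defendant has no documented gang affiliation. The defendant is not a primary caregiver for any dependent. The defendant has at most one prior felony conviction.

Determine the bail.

Base amounts from the schedule: insurance fraud $24,150; receiving stolen property $71,800; vehicle burglary $5,000.
Stacking rule: highest base plus $14,000 per additional charge. Highest is receiving stolen property at $71,800; 2 additional charges → +$28,000. Combined base = $99,800.
No adjustment factors apply to this defendant.
$99,800 is within the $125,000 maximum.
$99,800 is at or above the $6,000 minimum.

$99,800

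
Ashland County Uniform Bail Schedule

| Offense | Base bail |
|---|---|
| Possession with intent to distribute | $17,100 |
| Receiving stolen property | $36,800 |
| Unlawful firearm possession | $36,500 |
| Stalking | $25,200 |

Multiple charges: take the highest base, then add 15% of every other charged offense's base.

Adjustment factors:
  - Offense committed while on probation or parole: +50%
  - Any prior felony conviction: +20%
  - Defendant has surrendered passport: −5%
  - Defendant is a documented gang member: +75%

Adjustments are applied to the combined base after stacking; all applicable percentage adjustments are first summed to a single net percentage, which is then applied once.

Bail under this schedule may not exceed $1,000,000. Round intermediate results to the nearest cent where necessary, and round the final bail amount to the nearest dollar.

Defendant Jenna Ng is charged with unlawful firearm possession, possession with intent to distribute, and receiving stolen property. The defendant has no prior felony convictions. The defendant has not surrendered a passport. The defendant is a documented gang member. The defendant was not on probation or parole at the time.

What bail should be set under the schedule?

$78,470

Base amounts from the schedule: unlawful firearm possession $36,500; possession with intent to distribute $17,100; receiving stolen property $36,800.
Stacking rule: highest base plus 15% of each additional charge. Highest is receiving stolen property at $36,800. Additional: $36,500 × 15% = $5,475; $17,100 × 15% = $2,565. Combined base = $36,800 + $8,040 = $44,840.
Defendant is a documented gang member (+75%): $44,840 × 1.75 = $78,470.
$78,470 is within the $1,000,000 maximum.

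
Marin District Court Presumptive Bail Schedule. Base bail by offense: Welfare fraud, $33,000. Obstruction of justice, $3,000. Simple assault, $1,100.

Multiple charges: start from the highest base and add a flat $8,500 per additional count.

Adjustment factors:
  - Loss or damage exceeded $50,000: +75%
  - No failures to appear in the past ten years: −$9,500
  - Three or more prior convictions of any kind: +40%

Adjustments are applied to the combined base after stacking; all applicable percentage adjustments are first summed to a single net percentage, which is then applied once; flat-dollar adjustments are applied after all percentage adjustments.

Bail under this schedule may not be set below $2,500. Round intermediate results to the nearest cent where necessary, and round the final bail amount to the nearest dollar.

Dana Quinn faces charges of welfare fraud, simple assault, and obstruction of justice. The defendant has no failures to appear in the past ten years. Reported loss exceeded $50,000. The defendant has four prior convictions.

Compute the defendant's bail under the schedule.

$98,000

Base amounts from the schedule: welfare fraud $33,000; simple assault $1,100; obstruction of justice $3,000.
Stacking rule: highest base plus $8,500 per additional charge. Highest is welfare fraud at $33,000; 2 additional charges → +$17,000. Combined base = $50,000.
Net percentage adjustment: +75% +40% = +115%. $50,000 × 2.15 = $107,500.
No failures to appear in the past ten years (−$9,500 flat): $107,500 − $9,500 = $98,000.
$98,000 is at or above the $2,500 minimum.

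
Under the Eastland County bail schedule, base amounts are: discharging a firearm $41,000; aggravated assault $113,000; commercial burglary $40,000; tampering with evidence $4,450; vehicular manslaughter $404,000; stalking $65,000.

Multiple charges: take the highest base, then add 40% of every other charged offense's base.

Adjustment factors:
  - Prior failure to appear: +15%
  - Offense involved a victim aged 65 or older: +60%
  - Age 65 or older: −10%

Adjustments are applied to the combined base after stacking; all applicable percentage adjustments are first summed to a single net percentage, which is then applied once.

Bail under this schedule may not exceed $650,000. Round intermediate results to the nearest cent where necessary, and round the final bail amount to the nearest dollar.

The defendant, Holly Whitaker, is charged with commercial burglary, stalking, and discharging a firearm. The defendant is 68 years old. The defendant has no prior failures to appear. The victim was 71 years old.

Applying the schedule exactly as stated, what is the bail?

Base amounts from the schedule: commercial burglary $40,000; stalking $65,000; discharging a firearm $41,000.
Stacking rule: highest base plus 40% of each additional charge. Highest is stalking at $65,000. Additional: $40,000 × 40% = $16,000; $41,000 × 40% = $16,400. Combined base = $65,000 + $32,400 = $97,400.
Net percentage adjustment: +60% −10% = +50%. $97,400 × 1.5 = $146,100.
$146,100 is within the $650,000 maximum.

$146,100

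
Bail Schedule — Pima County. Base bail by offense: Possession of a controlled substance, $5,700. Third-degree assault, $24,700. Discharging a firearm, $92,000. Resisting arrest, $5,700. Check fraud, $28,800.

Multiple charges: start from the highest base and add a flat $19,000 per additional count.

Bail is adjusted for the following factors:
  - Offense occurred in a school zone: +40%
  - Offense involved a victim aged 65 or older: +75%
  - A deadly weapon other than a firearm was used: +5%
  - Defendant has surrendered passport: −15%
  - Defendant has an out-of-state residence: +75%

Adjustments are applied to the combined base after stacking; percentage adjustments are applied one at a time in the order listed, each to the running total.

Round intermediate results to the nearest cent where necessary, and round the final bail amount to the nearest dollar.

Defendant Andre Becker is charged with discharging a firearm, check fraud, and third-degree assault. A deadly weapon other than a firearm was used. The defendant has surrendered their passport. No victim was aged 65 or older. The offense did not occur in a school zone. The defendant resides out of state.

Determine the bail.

Base amounts from the schedule: discharging a firearm $92,000; check fraud $28,800; third-degree assault $24,700.
Stacking rule: highest base plus $19,000 per additional charge. Highest is discharging a firearm at $92,000; 2 additional charges → +$38,000. Combined base = $130,000.
A deadly weapon other than a firearm was used (+5%): $130,000 × 1.05 = $136,500.
Defendant has surrendered passport (−15%): $136,500 × 0.85 = $116,025.
Defendant has an out-of-state residence (+75%): $116,025 × 1.75 = $203,043.75.
Rounded to the nearest dollar: $203,044.

$203,044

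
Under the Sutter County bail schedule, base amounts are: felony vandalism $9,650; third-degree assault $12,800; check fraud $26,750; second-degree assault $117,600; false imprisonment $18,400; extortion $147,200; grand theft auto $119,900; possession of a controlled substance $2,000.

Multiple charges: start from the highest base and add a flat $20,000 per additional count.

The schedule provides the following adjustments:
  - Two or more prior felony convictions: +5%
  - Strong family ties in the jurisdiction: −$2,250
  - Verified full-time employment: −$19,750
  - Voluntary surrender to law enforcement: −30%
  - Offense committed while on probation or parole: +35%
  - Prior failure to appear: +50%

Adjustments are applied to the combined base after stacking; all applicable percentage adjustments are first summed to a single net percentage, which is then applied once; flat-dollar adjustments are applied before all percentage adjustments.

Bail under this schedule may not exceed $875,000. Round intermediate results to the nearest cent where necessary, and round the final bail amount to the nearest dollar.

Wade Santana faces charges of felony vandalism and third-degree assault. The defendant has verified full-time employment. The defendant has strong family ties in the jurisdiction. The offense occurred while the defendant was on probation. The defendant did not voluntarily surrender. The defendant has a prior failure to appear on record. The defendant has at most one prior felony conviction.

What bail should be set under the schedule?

$19,980

Base amounts from the schedule: felony vandalism $9,650; third-degree assault $12,800.
Stacking rule: highest base plus $20,000 per additional charge. Highest is third-degree assault at $12,800; 1 additional charge → +$20,000. Combined base = $32,800.
Strong family ties in the jurisdiction (−$2,250 flat): $32,800 − $2,250 = $30,550.
Verified full-time employment (−$19,750 flat): $30,550 − $19,750 = $10,800.
Net percentage adjustment: +35% +50% = +85%. $10,800 × 1.85 = $19,980.
$19,980 is within the $875,000 maximum.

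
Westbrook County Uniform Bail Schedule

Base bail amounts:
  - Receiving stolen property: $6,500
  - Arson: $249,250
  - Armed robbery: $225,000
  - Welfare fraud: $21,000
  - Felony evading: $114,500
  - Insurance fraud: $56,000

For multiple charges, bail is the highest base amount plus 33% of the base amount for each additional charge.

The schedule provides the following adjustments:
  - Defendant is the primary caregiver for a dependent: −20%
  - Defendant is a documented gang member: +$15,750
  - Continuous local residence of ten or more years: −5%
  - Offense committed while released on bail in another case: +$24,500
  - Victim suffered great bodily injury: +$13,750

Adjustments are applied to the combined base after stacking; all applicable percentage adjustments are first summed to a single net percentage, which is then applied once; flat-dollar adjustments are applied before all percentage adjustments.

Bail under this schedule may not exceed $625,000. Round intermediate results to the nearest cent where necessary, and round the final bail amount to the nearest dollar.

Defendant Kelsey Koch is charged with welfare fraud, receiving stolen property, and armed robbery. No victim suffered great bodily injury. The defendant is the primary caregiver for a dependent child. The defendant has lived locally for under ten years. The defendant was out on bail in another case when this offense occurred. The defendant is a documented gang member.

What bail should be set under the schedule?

Base amounts from the schedule: welfare fraud $21,000; receiving stolen property $6,500; armed robbery $225,000.
Stacking rule: highest base plus 33% of each additional charge. Highest is armed robbery at $225,000. Additional: $21,000 × 33% = $6,930; $6,500 × 33% = $2,145. Combined base = $225,000 + $9,075 = $234,075.
Defendant is a documented gang member (+$15,750 flat): $234,075 + $15,750 = $249,825.
Offense committed while released on bail in another case (+$24,500 flat): $249,825 + $24,500 = $274,325.
Defendant is the primary caregiver for a dependent (−20%): $274,325 × 0.8 = $219,460.
$219,460 is within the $625,000 maximum.

$219,460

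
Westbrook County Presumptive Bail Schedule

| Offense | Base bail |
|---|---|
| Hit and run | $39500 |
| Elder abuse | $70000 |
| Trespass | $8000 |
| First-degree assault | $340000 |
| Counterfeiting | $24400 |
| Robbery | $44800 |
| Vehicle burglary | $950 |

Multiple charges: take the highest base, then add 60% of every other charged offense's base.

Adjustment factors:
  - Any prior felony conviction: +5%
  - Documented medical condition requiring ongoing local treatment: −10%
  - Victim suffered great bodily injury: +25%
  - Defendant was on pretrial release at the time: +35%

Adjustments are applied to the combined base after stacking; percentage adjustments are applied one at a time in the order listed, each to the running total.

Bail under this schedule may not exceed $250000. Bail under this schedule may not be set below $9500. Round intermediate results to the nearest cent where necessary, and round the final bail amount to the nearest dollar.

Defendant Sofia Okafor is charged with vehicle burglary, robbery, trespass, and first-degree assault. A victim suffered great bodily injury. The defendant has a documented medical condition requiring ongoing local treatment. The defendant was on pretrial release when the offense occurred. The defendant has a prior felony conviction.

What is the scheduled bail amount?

$250000

Base amounts from the schedule: vehicle burglary $950; robbery $44800; trespass $8000; first-degree assault $340000.
Stacking rule: highest base plus 60% of each additional charge. Highest is first-degree assault at $340000. Additional: $950 × 60% = $570; $44800 × 60% = $26880; $8000 × 60% = $4800. Combined base = $340000 + $32250 = $372250.
Any prior felony conviction (+5%): $372250 × 1.05 = $390862.50.
Documented medical condition requiring ongoing local treatment (−10%): $390862.50 × 0.9 = $351776.25.
Victim suffered great bodily injury (+25%): $351776.25 × 1.25 = $439720.31.
Defendant was on pretrial release at the time (+35%): $439720.31 × 1.35 = $593622.42.
Result $593622.42 exceeds the maximum of $250000; bail is capped at $250000.
$250000 is at or above the $9500 minimum.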